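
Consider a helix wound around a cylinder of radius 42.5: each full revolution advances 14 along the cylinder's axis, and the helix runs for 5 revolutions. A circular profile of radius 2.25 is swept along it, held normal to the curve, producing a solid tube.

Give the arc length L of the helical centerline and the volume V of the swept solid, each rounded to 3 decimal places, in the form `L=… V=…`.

L=1337.011 V=21264.235

2πR = 2π·42.5 = 267.035376
per-turn = √(267.035376² + 14²) = √(71307.8918 + 196) = √71503.8918 = 267.402116
L = 5 × 267.402116 = 1337.010581
V = π·2.25² × L = 15.904313 × 1337.010581 = 21264.234516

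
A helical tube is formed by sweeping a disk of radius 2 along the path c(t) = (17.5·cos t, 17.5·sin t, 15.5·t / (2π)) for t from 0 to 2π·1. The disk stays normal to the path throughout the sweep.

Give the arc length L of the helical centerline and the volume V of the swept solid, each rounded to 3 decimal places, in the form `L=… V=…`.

2πR = 2π·17.5 = 109.955743
per-turn = √(109.955743² + 15.5²) = √(12090.2654 + 240.25) = √12330.5154 = 111.042854
L = 1 × 111.042854 = 111.042854
V = π·2² × L = 12.566371 × 111.042854 = 1395.405656

L=111.043 V=1395.406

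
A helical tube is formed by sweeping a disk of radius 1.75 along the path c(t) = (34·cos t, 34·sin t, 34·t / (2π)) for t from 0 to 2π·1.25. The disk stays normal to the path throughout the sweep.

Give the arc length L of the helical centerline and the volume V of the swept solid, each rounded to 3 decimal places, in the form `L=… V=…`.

L=270.396 V=2601.517

2πR = 2π·34 = 213.628300
per-turn = √(213.628300² + 34²) = √(45637.0508 + 1156) = √46793.0508 = 216.317014
L = 1.25 × 216.317014 = 270.396268
V = π·1.75² × L = 9.621128 × 270.396268 = 2601.516971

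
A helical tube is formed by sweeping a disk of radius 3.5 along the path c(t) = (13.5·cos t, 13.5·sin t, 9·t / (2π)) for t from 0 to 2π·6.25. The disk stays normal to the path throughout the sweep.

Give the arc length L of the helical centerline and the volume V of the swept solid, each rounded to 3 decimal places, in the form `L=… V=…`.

L=533.120 V=20516.845

2πR = 2π·13.5 = 84.823002
per-turn = √(84.823002² + 9²) = √(7194.9416 + 81) = √7275.9416 = 85.299130
L = 6.25 × 85.299130 = 533.119564
V = π·3.5² × L = 38.484510 × 533.119564 = 20516.845179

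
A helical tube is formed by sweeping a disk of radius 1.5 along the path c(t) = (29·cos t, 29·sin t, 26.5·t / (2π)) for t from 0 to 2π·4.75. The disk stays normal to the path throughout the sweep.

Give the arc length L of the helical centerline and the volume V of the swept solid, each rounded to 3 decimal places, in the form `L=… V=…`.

2πR = 2π·29 = 182.212374
per-turn = √(182.212374² + 26.5²) = √(33201.3492 + 702.25) = √33903.5992 = 184.129300
L = 4.75 × 184.129300 = 874.614176
V = π·1.5² × L = 7.068583 × 874.614176 = 6182.283308

L=874.614 V=6182.283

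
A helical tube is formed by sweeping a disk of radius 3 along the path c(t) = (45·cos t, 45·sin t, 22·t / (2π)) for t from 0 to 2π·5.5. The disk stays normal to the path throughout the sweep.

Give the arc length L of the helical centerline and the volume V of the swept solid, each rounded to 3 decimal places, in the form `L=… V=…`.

L=1559.789 V=44101.987

2πR = 2π·45 = 282.743339
per-turn = √(282.743339² + 22²) = √(79943.7956 + 484) = √80427.7956 = 283.597947
L = 5.5 × 283.597947 = 1559.788710
V = π·3² × L = 28.274334 × 1559.788710 = 44101.986759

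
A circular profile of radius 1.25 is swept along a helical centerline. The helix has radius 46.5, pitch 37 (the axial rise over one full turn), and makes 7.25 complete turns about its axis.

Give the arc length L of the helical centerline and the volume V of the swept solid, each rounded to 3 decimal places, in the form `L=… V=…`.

2πR = 2π·46.5 = 292.168117
per-turn = √(292.168117² + 37²) = √(85362.2085 + 1369) = √86731.2085 = 294.501627
L = 7.25 × 294.501627 = 2135.136798
V = π·1.25² × L = 4.908739 × 2135.136798 = 10480.828247

L=2135.137 V=10480.828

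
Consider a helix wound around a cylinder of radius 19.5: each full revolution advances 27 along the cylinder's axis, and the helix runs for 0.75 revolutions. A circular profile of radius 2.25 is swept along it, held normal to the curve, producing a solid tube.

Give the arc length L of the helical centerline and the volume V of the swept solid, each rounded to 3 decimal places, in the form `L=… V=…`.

2πR = 2π·19.5 = 122.522113
per-turn = √(122.522113² + 27²) = √(15011.6683 + 729) = √15740.6683 = 125.461820
L = 0.75 × 125.461820 = 94.096365
V = π·2.25² × L = 15.904313 × 94.096365 = 1496.538024

L=94.096 V=1496.538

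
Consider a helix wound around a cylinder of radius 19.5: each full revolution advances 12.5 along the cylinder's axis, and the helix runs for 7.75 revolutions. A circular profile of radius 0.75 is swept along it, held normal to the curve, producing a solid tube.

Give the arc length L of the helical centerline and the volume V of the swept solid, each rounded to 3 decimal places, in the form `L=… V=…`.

L=954.475 V=1686.697

2πR = 2π·19.5 = 122.522113
per-turn = √(122.522113² + 12.5²) = √(15011.6683 + 156.25) = √15167.9183 = 123.158103
L = 7.75 × 123.158103 = 954.475297
V = π·0.75² × L = 1.767146 × 954.475297 = 1686.697077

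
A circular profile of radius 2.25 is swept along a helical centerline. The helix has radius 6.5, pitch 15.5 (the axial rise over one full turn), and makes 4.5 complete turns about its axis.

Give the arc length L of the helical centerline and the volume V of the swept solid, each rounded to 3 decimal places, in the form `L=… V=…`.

L=196.574 V=3126.374

2πR = 2π·6.5 = 40.840704
per-turn = √(40.840704² + 15.5²) = √(1667.9631 + 240.25) = √1908.2131 = 43.683099
L = 4.5 × 43.683099 = 196.573946
V = π·2.25² × L = 15.904313 × 196.573946 = 3126.373524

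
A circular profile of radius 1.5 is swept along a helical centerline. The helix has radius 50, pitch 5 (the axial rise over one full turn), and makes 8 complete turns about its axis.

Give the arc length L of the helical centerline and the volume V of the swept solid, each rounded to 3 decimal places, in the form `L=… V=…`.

2πR = 2π·50 = 314.159265
per-turn = √(314.159265² + 5²) = √(98696.0440 + 25) = √98721.0440 = 314.199052
L = 8 × 314.199052 = 2513.592413
V = π·1.5² × L = 7.068583 × 2513.592413 = 17767.537779

L=2513.592 V=17767.538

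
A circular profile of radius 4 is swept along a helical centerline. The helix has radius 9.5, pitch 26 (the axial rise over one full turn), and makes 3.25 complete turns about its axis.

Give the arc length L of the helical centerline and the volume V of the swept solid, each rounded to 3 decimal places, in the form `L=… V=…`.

2πR = 2π·9.5 = 59.690260
per-turn = √(59.690260² + 26²) = √(3562.9272 + 676) = √4238.9272 = 65.107044
L = 3.25 × 65.107044 = 211.597893
V = π·4² × L = 50.265482 × 211.597893 = 10636.070192

L=211.598 V=10636.070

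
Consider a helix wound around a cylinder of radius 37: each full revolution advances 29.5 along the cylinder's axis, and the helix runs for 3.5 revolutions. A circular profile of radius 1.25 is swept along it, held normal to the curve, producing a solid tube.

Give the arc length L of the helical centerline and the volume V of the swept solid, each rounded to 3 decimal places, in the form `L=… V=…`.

2πR = 2π·37 = 232.477856
per-turn = √(232.477856² + 29.5²) = √(54045.9537 + 870.25) = √54916.2037 = 234.342066
L = 3.5 × 234.342066 = 820.197230
V = π·1.25² × L = 4.908739 × 820.197230 = 4026.133736

L=820.197 V=4026.134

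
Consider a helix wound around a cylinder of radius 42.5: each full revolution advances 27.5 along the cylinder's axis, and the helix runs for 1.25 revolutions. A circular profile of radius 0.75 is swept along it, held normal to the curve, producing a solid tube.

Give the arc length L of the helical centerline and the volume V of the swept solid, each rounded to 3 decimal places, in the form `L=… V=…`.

2πR = 2π·42.5 = 267.035376
per-turn = √(267.035376² + 27.5²) = √(71307.8918 + 756.25) = √72064.1418 = 268.447652
L = 1.25 × 268.447652 = 335.559565
V = π·0.75² × L = 1.767146 × 335.559565 = 592.982698

L=335.560 V=592.983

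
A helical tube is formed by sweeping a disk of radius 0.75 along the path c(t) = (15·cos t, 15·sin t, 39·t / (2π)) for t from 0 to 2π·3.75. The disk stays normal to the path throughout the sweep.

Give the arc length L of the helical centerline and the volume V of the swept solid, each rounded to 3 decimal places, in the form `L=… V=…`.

L=382.493 V=675.922

2πR = 2π·15 = 94.247780
per-turn = √(94.247780² + 39²) = √(8882.6440 + 1521) = √10403.6440 = 101.998255
L = 3.75 × 101.998255 = 382.493455
V = π·0.75² × L = 1.767146 × 382.493455 = 675.921729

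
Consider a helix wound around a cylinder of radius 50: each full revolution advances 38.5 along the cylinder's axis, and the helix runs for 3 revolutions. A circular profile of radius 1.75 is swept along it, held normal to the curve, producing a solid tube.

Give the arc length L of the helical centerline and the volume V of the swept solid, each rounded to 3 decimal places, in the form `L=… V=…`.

2πR = 2π·50 = 314.159265
per-turn = √(314.159265² + 38.5²) = √(98696.0440 + 1482.25) = √100178.2940 = 316.509548
L = 3 × 316.509548 = 949.528644
V = π·1.75² × L = 9.621128 × 949.528644 = 9135.536152

L=949.529 V=9135.536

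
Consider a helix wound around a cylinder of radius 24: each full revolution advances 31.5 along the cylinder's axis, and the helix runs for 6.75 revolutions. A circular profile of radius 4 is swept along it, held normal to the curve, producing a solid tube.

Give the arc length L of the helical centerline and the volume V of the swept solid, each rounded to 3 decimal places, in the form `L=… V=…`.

2πR = 2π·24 = 150.796447
per-turn = √(150.796447² + 31.5²) = √(22739.5685 + 992.25) = √23731.8185 = 154.051350
L = 6.75 × 154.051350 = 1039.846615
V = π·4² × L = 50.265482 × 1039.846615 = 52268.391773

L=1039.847 V=52268.392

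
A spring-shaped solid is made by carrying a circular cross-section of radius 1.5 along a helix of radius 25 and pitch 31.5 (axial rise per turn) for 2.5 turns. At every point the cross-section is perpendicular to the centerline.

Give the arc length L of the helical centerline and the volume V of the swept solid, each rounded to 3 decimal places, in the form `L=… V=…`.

L=400.517 V=2831.090

2πR = 2π·25 = 157.079633
per-turn = √(157.079633² + 31.5²) = √(24674.0110 + 992.25) = √25666.2610 = 160.206932
L = 2.5 × 160.206932 = 400.517330
V = π·1.5² × L = 7.068583 × 400.517330 = 2831.090175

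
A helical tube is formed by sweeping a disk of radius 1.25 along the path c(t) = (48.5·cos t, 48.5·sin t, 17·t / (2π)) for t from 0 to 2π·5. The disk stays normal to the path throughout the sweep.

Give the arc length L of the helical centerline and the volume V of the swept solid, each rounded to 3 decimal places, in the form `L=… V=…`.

2πR = 2π·48.5 = 304.734487
per-turn = √(304.734487² + 17²) = √(92863.1078 + 289) = √93152.1078 = 305.208302
L = 5 × 305.208302 = 1526.041512
V = π·1.25² × L = 4.908739 × 1526.041512 = 7490.938753

L=1526.042 V=7490.939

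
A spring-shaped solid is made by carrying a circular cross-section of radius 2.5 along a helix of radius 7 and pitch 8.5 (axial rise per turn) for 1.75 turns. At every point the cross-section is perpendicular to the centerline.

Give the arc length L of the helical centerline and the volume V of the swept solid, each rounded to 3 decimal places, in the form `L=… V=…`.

2πR = 2π·7 = 43.982297
per-turn = √(43.982297² + 8.5²) = √(1934.4425 + 72.25) = √2006.6925 = 44.796121
L = 1.75 × 44.796121 = 78.393212
V = π·2.5² × L = 19.634954 × 78.393212 = 1539.247116

L=78.393 V=1539.247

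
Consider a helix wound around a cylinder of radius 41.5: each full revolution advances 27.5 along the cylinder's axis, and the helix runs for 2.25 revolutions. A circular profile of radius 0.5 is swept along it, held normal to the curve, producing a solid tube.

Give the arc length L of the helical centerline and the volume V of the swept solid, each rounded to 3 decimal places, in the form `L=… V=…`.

2πR = 2π·41.5 = 260.752190
per-turn = √(260.752190² + 27.5²) = √(67991.7047 + 756.25) = √68747.9547 = 262.198312
L = 2.25 × 262.198312 = 589.946202
V = π·0.5² × L = 0.785398 × 589.946202 = 463.342663

L=589.946 V=463.343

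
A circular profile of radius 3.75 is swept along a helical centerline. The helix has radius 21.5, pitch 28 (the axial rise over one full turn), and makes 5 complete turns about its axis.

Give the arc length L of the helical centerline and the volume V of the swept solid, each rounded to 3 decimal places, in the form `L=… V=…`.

L=689.799 V=30474.380

2πR = 2π·21.5 = 135.088484
per-turn = √(135.088484² + 28²) = √(18248.8985 + 784) = √19032.8985 = 137.959771
L = 5 × 137.959771 = 689.798857
V = π·3.75² × L = 44.178647 × 689.798857 = 30474.380002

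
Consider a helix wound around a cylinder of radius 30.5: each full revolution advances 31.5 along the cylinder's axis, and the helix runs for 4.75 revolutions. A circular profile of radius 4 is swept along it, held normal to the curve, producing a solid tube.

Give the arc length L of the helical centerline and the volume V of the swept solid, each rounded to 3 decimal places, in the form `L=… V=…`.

2πR = 2π·30.5 = 191.637152
per-turn = √(191.637152² + 31.5²) = √(36724.7980 + 992.25) = √37717.0480 = 194.208774
L = 4.75 × 194.208774 = 922.491677
V = π·4² × L = 50.265482 × 922.491677 = 46369.489230

L=922.492 V=46369.489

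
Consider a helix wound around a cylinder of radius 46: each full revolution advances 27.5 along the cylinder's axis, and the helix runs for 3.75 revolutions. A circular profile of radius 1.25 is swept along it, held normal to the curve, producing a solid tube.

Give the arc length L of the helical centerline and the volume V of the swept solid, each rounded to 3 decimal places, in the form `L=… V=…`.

L=1088.744 V=5344.362

2πR = 2π·46 = 289.026524
per-turn = √(289.026524² + 27.5²) = √(83536.3317 + 756.25) = √84292.5817 = 290.331847
L = 3.75 × 290.331847 = 1088.744428
V = π·1.25² × L = 4.908739 × 1088.744428 = 5344.361713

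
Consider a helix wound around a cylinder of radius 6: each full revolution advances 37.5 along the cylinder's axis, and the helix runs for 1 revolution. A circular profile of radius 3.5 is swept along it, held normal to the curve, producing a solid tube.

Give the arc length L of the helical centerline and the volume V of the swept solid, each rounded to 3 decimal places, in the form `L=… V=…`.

L=53.174 V=2046.375

2πR = 2π·6 = 37.699112
per-turn = √(37.699112² + 37.5²) = √(1421.2230 + 1406.25) = √2827.4730 = 53.173988
L = 1 × 53.173988 = 53.173988
V = π·3.5² × L = 38.484510 × 53.173988 = 2046.374886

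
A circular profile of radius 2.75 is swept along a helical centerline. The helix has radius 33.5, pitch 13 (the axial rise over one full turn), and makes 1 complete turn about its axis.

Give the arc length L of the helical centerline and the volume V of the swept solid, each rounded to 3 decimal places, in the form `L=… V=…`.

L=210.888 V=5010.334

2πR = 2π·33.5 = 210.486708
per-turn = √(210.486708² + 13²) = √(44304.6542 + 169) = √44473.6542 = 210.887776
L = 1 × 210.887776 = 210.887776
V = π·2.75² × L = 23.758294 × 210.887776 = 5010.333882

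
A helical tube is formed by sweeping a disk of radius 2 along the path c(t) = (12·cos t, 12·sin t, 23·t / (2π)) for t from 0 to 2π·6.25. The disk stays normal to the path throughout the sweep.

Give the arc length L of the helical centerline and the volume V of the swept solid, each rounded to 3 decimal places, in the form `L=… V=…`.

2πR = 2π·12 = 75.398224
per-turn = √(75.398224² + 23²) = √(5684.8921 + 529) = √6213.8921 = 78.828245
L = 6.25 × 78.828245 = 492.676528
V = π·2² × L = 12.566371 × 492.676528 = 6191.155847

L=492.677 V=6191.156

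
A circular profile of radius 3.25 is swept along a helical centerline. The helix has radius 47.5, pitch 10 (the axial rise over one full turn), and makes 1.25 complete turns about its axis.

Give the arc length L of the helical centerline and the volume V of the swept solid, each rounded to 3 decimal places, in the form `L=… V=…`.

2πR = 2π·47.5 = 298.451302
per-turn = √(298.451302² + 10²) = √(89073.1797 + 100) = √89173.1797 = 298.618787
L = 1.25 × 298.618787 = 373.273483
V = π·3.25² × L = 33.183072 × 373.273483 = 12386.361022

L=373.273 V=12386.361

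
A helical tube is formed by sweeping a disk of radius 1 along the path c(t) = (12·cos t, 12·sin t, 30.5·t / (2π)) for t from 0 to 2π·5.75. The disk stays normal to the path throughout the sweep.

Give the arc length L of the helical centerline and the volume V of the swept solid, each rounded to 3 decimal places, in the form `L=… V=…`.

L=467.668 V=1469.222

2πR = 2π·12 = 75.398224
per-turn = √(75.398224² + 30.5²) = √(5684.8921 + 930.25) = √6615.1421 = 81.333524
L = 5.75 × 81.333524 = 467.667763
V = π·1² × L = 3.141593 × 467.667763 = 1469.221610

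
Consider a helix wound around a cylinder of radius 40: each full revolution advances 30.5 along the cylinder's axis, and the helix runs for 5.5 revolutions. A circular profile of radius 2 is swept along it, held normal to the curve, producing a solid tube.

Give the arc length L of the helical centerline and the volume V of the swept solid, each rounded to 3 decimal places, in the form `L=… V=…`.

L=1392.442 V=17497.946

2πR = 2π·40 = 251.327412
per-turn = √(251.327412² + 30.5²) = √(63165.4682 + 930.25) = √64095.7182 = 253.171322
L = 5.5 × 253.171322 = 1392.442270
V = π·2² × L = 12.566371 × 1392.442270 = 17497.945621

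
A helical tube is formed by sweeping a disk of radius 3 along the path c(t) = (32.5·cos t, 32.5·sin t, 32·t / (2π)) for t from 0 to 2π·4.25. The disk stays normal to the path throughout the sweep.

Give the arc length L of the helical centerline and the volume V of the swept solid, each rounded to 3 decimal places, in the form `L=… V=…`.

L=878.456 V=24837.769

2πR = 2π·32.5 = 204.203522
per-turn = √(204.203522² + 32²) = √(41699.0786 + 1024) = √42723.0786 = 206.695618
L = 4.25 × 206.695618 = 878.456377
V = π·3² × L = 28.274334 × 878.456377 = 24837.768918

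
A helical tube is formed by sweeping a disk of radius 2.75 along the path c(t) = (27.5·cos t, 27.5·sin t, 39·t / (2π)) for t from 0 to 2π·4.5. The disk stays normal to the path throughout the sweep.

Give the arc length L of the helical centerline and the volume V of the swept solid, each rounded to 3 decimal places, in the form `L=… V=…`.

L=797.104 V=18937.838

2πR = 2π·27.5 = 172.787596
per-turn = √(172.787596² + 39²) = √(29855.5533 + 1521) = √31376.5533 = 177.134280
L = 4.5 × 177.134280 = 797.104262
V = π·2.75² × L = 23.758294 × 797.104262 = 18937.837760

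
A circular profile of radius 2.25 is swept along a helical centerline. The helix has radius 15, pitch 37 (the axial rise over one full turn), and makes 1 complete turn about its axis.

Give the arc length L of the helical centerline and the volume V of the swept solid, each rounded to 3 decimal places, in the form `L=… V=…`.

2πR = 2π·15 = 94.247780
per-turn = √(94.247780² + 37²) = √(8882.6440 + 1369) = √10251.6440 = 101.250402
L = 1 × 101.250402 = 101.250402
V = π·2.25² × L = 15.904313 × 101.250402 = 1610.318070

L=101.250 V=1610.318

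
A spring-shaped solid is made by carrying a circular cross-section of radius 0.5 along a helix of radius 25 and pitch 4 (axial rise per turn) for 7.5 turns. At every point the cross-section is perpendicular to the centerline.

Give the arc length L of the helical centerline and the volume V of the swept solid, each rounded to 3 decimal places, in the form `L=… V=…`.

2πR = 2π·25 = 157.079633
per-turn = √(157.079633² + 4²) = √(24674.0110 + 16) = √24690.0110 = 157.130554
L = 7.5 × 157.130554 = 1178.479155
V = π·0.5² × L = 0.785398 × 1178.479155 = 925.575364

L=1178.479 V=925.575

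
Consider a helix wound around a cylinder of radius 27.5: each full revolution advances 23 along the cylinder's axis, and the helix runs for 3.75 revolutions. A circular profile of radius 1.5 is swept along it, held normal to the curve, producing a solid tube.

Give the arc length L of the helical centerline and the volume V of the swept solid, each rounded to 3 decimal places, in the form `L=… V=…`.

L=653.669 V=4620.512

2πR = 2π·27.5 = 172.787596
per-turn = √(172.787596² + 23²) = √(29855.5533 + 529) = √30384.5533 = 174.311656
L = 3.75 × 174.311656 = 653.668709
V = π·1.5² × L = 7.068583 × 653.668709 = 4620.511831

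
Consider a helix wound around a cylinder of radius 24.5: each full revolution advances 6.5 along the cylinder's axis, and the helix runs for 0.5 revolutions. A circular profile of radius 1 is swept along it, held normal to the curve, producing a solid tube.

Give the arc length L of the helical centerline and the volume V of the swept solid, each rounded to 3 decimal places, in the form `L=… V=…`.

2πR = 2π·24.5 = 153.938040
per-turn = √(153.938040² + 6.5²) = √(23696.9202 + 42.25) = √23739.1702 = 154.075209
L = 0.5 × 154.075209 = 77.037605
V = π·1² × L = 3.141593 × 77.037605 = 242.020773

L=77.038 V=242.021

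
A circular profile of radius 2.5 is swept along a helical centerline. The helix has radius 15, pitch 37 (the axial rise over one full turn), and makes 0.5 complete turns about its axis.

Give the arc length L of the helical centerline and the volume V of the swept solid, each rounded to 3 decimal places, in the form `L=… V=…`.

L=50.625 V=994.023

2πR = 2π·15 = 94.247780
per-turn = √(94.247780² + 37²) = √(8882.6440 + 1369) = √10251.6440 = 101.250402
L = 0.5 × 101.250402 = 50.625201
V = π·2.5² × L = 19.634954 × 50.625201 = 994.023500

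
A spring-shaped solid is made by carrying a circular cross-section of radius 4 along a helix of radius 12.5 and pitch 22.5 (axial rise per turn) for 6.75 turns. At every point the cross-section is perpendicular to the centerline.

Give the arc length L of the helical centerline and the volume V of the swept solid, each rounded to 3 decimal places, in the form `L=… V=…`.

2πR = 2π·12.5 = 78.539816
per-turn = √(78.539816² + 22.5²) = √(6168.5028 + 506.25) = √6674.7528 = 81.699160
L = 6.75 × 81.699160 = 551.469330
V = π·4² × L = 50.265482 × 551.469330 = 27719.871945

L=551.469 V=27719.872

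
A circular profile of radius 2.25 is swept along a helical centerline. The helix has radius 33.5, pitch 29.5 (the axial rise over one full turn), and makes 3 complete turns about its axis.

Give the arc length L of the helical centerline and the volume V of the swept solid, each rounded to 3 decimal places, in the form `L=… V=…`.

2πR = 2π·33.5 = 210.486708
per-turn = √(210.486708² + 29.5²) = √(44304.6542 + 870.25) = √45174.9042 = 212.543888
L = 3 × 212.543888 = 637.631663
V = π·2.25² × L = 15.904313 × 637.631663 = 10141.093422

L=637.632 V=10141.093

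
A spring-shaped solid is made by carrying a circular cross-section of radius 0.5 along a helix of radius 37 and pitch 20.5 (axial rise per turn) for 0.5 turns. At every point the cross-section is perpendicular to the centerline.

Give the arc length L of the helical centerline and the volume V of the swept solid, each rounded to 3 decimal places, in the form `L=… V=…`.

L=116.690 V=91.648

2πR = 2π·37 = 232.477856
per-turn = √(232.477856² + 20.5²) = √(54045.9537 + 420.25) = √54466.2037 = 233.379956
L = 0.5 × 233.379956 = 116.689978
V = π·0.5² × L = 0.785398 × 116.689978 = 91.648094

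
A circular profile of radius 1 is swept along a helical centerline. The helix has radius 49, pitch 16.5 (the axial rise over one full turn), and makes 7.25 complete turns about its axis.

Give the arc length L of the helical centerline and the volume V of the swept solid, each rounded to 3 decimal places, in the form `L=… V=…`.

2πR = 2π·49 = 307.876080
per-turn = √(307.876080² + 16.5²) = √(94787.6807 + 272.25) = √95059.9307 = 308.317905
L = 7.25 × 308.317905 = 2235.304813
V = π·1² × L = 3.141593 × 2235.304813 = 7022.417178

L=2235.305 V=7022.417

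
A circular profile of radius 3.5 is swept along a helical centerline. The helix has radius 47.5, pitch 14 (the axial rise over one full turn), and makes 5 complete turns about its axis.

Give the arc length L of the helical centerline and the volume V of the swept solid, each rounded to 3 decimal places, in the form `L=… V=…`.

2πR = 2π·47.5 = 298.451302
per-turn = √(298.451302² + 14²) = √(89073.1797 + 196) = √89269.1797 = 298.779483
L = 5 × 298.779483 = 1493.897417
V = π·3.5² × L = 38.484510 × 1493.897417 = 57491.910099

L=1493.897 V=57491.910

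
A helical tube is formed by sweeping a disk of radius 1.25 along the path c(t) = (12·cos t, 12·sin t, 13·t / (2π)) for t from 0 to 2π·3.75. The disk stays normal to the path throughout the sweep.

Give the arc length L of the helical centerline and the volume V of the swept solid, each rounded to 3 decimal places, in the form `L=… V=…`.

2πR = 2π·12 = 75.398224
per-turn = √(75.398224² + 13²) = √(5684.8921 + 169) = √5853.8921 = 76.510732
L = 3.75 × 76.510732 = 286.915246
V = π·1.25² × L = 4.908739 × 286.915246 = 1408.391918

L=286.915 V=1408.392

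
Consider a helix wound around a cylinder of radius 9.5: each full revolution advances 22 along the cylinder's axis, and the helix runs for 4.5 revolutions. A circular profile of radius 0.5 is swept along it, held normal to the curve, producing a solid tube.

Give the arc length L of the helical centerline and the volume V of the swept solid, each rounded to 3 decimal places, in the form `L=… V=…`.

L=286.270 V=224.836

2πR = 2π·9.5 = 59.690260
per-turn = √(59.690260² + 22²) = √(3562.9272 + 484) = √4046.9272 = 63.615463
L = 4.5 × 63.615463 = 286.269585
V = π·0.5² × L = 0.785398 × 286.269585 = 224.835607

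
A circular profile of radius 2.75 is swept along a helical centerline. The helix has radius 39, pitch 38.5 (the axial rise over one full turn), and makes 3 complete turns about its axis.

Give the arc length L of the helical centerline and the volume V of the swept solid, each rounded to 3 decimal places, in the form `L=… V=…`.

2πR = 2π·39 = 245.044227
per-turn = √(245.044227² + 38.5²) = √(60046.6732 + 1482.25) = √61528.9232 = 248.050243
L = 3 × 248.050243 = 744.150730
V = π·2.75² × L = 23.758294 × 744.150730 = 17679.752147

L=744.151 V=17679.752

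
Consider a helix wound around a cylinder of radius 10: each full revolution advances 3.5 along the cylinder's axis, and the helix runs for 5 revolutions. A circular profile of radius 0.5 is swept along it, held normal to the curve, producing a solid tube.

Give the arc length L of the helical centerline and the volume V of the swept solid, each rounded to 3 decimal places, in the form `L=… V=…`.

L=314.646 V=247.123

2πR = 2π·10 = 62.831853
per-turn = √(62.831853² + 3.5²) = √(3947.8418 + 12.25) = √3960.0918 = 62.929260
L = 5 × 62.929260 = 314.646300
V = π·0.5² × L = 0.785398 × 314.646300 = 247.122626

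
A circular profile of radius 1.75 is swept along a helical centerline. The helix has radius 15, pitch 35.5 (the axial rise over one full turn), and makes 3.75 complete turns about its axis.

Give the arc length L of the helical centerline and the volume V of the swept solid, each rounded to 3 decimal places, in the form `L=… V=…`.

2πR = 2π·15 = 94.247780
per-turn = √(94.247780² + 35.5²) = √(8882.6440 + 1260.25) = √10142.8940 = 100.711936
L = 3.75 × 100.711936 = 377.669758
V = π·1.75² × L = 9.621128 × 377.669758 = 3633.608898

L=377.670 V=3633.609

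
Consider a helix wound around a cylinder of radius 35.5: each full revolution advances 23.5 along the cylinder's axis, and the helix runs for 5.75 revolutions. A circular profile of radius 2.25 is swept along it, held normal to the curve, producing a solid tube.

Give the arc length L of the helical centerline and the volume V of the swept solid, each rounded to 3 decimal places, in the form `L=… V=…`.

L=1289.654 V=20511.056

2πR = 2π·35.5 = 223.053078
per-turn = √(223.053078² + 23.5²) = √(49752.6758 + 552.25) = √50304.9258 = 224.287596
L = 5.75 × 224.287596 = 1289.653678
V = π·2.25² × L = 15.904313 × 1289.653678 = 20511.055508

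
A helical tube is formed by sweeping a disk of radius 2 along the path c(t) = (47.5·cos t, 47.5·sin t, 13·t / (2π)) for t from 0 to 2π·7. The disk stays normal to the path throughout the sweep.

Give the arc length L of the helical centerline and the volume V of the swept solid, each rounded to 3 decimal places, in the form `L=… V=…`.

2πR = 2π·47.5 = 298.451302
per-turn = √(298.451302² + 13²) = √(89073.1797 + 169) = √89242.1797 = 298.734296
L = 7 × 298.734296 = 2091.140073
V = π·2² × L = 12.566371 × 2091.140073 = 26278.041168

L=2091.140 V=26278.041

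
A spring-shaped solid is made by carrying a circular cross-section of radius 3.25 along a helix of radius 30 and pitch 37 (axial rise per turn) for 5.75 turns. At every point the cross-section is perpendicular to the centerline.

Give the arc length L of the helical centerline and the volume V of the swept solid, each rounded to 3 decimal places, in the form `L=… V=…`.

L=1104.533 V=36651.785

2πR = 2π·30 = 188.495559
per-turn = √(188.495559² + 37²) = √(35530.5758 + 1369) = √36899.5758 = 192.092623
L = 5.75 × 192.092623 = 1104.532583
V = π·3.25² × L = 33.183072 × 1104.532583 = 36651.784665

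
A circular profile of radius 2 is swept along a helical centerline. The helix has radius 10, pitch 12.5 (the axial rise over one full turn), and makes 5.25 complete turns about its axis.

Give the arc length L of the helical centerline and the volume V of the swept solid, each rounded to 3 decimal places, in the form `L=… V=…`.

L=336.332 V=4226.469

2πR = 2π·10 = 62.831853
per-turn = √(62.831853² + 12.5²) = √(3947.8418 + 156.25) = √4104.0918 = 64.063186
L = 5.25 × 64.063186 = 336.331725
V = π·2² × L = 12.566371 × 336.331725 = 4226.469104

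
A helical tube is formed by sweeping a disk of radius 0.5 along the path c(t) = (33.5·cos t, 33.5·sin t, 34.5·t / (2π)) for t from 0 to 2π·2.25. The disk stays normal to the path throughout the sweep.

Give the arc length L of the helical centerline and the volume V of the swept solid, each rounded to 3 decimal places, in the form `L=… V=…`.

2πR = 2π·33.5 = 210.486708
per-turn = √(210.486708² + 34.5²) = √(44304.6542 + 1190.25) = √45494.9042 = 213.295345
L = 2.25 × 213.295345 = 479.914526
V = π·0.5² × L = 0.785398 × 479.914526 = 376.923987

L=479.915 V=376.924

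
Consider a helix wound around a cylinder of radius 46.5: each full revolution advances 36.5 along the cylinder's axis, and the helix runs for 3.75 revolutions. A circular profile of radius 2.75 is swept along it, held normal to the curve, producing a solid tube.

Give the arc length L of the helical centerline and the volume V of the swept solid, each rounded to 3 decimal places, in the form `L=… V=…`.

L=1104.147 V=26232.652

2πR = 2π·46.5 = 292.168117
per-turn = √(292.168117² + 36.5²) = √(85362.2085 + 1332.25) = √86694.4585 = 294.439227
L = 3.75 × 294.439227 = 1104.147102
V = π·2.75² × L = 23.758294 × 1104.147102 = 26232.651950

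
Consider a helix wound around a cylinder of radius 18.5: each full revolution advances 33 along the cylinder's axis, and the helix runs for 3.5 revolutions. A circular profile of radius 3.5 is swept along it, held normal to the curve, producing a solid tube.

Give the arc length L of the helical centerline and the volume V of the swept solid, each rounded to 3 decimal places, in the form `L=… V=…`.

L=422.914 V=16275.626

2πR = 2π·18.5 = 116.238928
per-turn = √(116.238928² + 33²) = √(13511.4884 + 1089) = √14600.4884 = 120.832481
L = 3.5 × 120.832481 = 422.913683
V = π·3.5² × L = 38.484510 × 422.913683 = 16275.625863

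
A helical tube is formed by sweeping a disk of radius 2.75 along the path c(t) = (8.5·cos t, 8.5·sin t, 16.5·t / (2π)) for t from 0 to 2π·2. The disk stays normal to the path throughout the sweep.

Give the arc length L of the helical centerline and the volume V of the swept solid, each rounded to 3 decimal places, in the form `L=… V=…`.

L=111.796 V=2656.073

2πR = 2π·8.5 = 53.407075
per-turn = √(53.407075² + 16.5²) = √(2852.3157 + 272.25) = √3124.5657 = 55.897815
L = 2 × 55.897815 = 111.795629
V = π·2.75² × L = 23.758294 × 111.795629 = 2656.073474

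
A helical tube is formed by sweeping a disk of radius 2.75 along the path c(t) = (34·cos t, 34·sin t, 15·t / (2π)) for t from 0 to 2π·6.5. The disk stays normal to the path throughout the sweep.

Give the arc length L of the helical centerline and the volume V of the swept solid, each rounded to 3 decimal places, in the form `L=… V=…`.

L=1392.003 V=33071.611

2πR = 2π·34 = 213.628300
per-turn = √(213.628300² + 15²) = √(45637.0508 + 225) = √45862.0508 = 214.154269
L = 6.5 × 214.154269 = 1392.002746
V = π·2.75² × L = 23.758294 × 1392.002746 = 33071.611099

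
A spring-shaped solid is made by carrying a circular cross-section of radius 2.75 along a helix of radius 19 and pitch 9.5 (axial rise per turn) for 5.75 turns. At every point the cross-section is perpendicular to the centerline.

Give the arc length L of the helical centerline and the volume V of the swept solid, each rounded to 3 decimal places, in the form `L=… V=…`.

L=688.608 V=16360.152

2πR = 2π·19 = 119.380521
per-turn = √(119.380521² + 9.5²) = √(14251.7088 + 90.25) = √14341.9588 = 119.757917
L = 5.75 × 119.757917 = 688.608024
V = π·2.75² × L = 23.758294 × 688.608024 = 16360.152201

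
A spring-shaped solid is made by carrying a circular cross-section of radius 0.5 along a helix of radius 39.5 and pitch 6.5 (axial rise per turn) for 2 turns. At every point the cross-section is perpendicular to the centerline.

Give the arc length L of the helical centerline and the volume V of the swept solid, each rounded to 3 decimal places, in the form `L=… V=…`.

L=496.542 V=389.983

2πR = 2π·39.5 = 248.185820
per-turn = √(248.185820² + 6.5²) = √(61596.2011 + 42.25) = √61638.4511 = 248.270923
L = 2 × 248.270923 = 496.541845
V = π·0.5² × L = 0.785398 × 496.541845 = 389.983053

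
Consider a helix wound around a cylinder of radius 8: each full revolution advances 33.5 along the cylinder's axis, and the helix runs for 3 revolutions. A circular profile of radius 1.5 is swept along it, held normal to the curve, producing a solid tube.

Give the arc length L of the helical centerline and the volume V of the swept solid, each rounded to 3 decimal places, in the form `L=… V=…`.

2πR = 2π·8 = 50.265482
per-turn = √(50.265482² + 33.5²) = √(2526.6187 + 1122.25) = √3648.8687 = 60.405867
L = 3 × 60.405867 = 181.217600
V = π·1.5² × L = 7.068583 × 181.217600 = 1280.951732

L=181.218 V=1280.952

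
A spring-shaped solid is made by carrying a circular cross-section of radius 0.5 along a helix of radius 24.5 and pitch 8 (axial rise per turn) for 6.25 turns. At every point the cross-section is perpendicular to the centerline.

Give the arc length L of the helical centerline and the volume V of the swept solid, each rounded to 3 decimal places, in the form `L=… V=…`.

L=963.411 V=756.661

2πR = 2π·24.5 = 153.938040
per-turn = √(153.938040² + 8²) = √(23696.9202 + 64) = √23760.9202 = 154.145776
L = 6.25 × 154.145776 = 963.411098
V = π·0.5² × L = 0.785398 × 963.411098 = 756.661307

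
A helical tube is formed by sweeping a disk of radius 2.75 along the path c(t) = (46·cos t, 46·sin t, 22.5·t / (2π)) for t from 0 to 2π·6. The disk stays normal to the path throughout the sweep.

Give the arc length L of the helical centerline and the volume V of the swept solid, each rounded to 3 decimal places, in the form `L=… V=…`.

2πR = 2π·46 = 289.026524
per-turn = √(289.026524² + 22.5²) = √(83536.3317 + 506.25) = √84042.5817 = 289.900986
L = 6 × 289.900986 = 1739.405916
V = π·2.75² × L = 23.758294 × 1739.405916 = 41325.317900

L=1739.406 V=41325.318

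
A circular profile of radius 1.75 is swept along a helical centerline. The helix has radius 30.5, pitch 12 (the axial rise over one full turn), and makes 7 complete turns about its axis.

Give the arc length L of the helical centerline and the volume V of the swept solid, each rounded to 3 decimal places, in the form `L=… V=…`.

2πR = 2π·30.5 = 191.637152
per-turn = √(191.637152² + 12²) = √(36724.7980 + 144) = √36868.7980 = 192.012494
L = 7 × 192.012494 = 1344.087460
V = π·1.75² × L = 9.621128 × 1344.087460 = 12931.636829

L=1344.087 V=12931.637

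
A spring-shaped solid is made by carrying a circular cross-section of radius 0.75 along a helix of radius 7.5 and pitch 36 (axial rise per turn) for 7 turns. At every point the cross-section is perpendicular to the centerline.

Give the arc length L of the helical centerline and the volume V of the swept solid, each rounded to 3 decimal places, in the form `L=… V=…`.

L=415.110 V=733.560

2πR = 2π·7.5 = 47.123890
per-turn = √(47.123890² + 36²) = √(2220.6610 + 1296) = √3516.6610 = 59.301442
L = 7 × 59.301442 = 415.110092
V = π·0.75² × L = 1.767146 × 415.110092 = 733.560084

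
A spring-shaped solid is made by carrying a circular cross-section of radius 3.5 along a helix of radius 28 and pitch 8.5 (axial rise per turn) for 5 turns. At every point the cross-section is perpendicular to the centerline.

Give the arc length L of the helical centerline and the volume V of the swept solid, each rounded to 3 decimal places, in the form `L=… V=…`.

L=880.672 V=33892.232

2πR = 2π·28 = 175.929189
per-turn = √(175.929189² + 8.5²) = √(30951.0794 + 72.25) = √31023.3294 = 176.134407
L = 5 × 176.134407 = 880.672036
V = π·3.5² × L = 38.484510 × 880.672036 = 33892.231783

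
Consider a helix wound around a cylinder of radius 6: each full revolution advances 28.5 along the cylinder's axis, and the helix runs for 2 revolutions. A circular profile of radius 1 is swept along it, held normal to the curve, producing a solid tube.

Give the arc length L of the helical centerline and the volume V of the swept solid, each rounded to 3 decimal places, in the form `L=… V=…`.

L=94.519 V=296.941

2πR = 2π·6 = 37.699112
per-turn = √(37.699112² + 28.5²) = √(1421.2230 + 812.25) = √2233.4730 = 47.259634
L = 2 × 47.259634 = 94.519269
V = π·1² × L = 3.141593 × 94.519269 = 296.941040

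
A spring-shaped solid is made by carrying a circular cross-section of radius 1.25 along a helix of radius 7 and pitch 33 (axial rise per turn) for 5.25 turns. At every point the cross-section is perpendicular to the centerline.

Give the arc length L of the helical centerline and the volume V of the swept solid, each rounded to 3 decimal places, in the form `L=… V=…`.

L=288.676 V=1417.033

2πR = 2π·7 = 43.982297
per-turn = √(43.982297² + 33²) = √(1934.4425 + 1089) = √3023.4425 = 54.985839
L = 5.25 × 54.985839 = 288.675653
V = π·1.25² × L = 4.908739 × 288.675653 = 1417.033300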